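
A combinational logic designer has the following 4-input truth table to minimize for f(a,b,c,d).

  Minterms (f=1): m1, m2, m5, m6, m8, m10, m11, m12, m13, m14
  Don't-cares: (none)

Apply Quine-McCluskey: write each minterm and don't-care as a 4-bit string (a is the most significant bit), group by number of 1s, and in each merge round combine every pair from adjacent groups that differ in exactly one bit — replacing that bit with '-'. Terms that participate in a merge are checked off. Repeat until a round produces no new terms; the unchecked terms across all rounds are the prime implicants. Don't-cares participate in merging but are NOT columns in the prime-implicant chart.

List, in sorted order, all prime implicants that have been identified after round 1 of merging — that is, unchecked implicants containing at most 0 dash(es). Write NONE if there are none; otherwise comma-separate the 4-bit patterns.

NONE

[col 0] 0001*, 0010*, 0101*, 0110*, 1000*, 1010*, 1011*, 1100*, 1101*, 1110*
[col 1] -010*, -101, -110*, 0-01, 0-10*, 1-00*, 1-10*, 10-0*, 101-, 11-0*, 110-
[col 2] --10, 1--0
Prime implicants: --10, -101, 0-01, 1--0, 101-, 110-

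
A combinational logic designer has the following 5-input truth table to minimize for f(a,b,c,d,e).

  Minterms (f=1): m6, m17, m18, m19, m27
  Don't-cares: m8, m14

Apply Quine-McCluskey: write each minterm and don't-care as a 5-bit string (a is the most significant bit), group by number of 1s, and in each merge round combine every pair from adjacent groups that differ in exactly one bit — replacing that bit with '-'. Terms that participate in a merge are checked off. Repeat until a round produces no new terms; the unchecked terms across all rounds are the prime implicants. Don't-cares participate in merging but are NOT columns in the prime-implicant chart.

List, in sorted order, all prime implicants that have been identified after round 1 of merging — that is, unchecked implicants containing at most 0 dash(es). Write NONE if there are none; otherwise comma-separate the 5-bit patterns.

01000

size-2^0 implicants → 00110(✓)  01000  01110(✓)  10001(✓)  10010(✓)  10011(✓)  11011(✓)
size-2^1 implicants → 0-110  1-011  100-1  1001-
Unchecked terms (primes): 0-110, 01000, 1-011, 100-1, 1001-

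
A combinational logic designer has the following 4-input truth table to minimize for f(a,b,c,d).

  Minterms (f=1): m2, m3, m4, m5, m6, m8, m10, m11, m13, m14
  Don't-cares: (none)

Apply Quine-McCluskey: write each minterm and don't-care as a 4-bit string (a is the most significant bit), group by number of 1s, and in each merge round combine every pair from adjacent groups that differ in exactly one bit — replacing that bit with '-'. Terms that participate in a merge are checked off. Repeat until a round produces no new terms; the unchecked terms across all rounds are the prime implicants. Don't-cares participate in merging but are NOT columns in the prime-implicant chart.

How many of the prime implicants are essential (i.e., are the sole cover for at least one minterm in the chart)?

4

size-2^0 implicants → 0010(✓)  0011(✓)  0100(✓)  0101(✓)  0110(✓)  1000(✓)  1010(✓)  1011(✓)  1101(✓)  1110(✓)
size-2^1 implicants → -010(✓)  -011(✓)  -101  -110(✓)  0-10(✓)  001-(✓)  01-0  010-  1-10(✓)  10-0  101-(✓)
size-2^2 implicants → --10  -01-
Unchecked terms (primes): --10, -01-, -101, 01-0, 010-, 10-0
Minterm coverage:
  m2 ⊆ --10,-01-
  m3 ⊆ -01- [E]
  m4 ⊆ 01-0,010-
  m5 ⊆ -101,010-
  m6 ⊆ --10,01-0
  m8 ⊆ 10-0 [E]
  m10 ⊆ --10,-01-,10-0
  m11 ⊆ -01- [E]
  m13 ⊆ -101 [E]
  m14 ⊆ --10 [E]
E = {--10, -01-, -101, 10-0}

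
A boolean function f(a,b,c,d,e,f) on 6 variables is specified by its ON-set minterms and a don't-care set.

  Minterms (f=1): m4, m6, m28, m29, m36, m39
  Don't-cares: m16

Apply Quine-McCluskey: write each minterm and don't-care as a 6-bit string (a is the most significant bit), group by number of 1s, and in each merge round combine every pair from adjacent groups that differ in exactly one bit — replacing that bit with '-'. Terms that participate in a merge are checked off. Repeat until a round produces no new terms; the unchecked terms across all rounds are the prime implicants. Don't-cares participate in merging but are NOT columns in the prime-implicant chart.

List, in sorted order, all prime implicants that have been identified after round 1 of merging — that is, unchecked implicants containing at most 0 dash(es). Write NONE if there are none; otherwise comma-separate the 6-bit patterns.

Round 0: 000100✓ 000110✓ 010000 011100✓ 011101✓ 100100✓ 100111
Round 1: -00100 0001-0 01110-
PIs = {-00100, 0001-0, 010000, 01110-, 100111}

010000, 100111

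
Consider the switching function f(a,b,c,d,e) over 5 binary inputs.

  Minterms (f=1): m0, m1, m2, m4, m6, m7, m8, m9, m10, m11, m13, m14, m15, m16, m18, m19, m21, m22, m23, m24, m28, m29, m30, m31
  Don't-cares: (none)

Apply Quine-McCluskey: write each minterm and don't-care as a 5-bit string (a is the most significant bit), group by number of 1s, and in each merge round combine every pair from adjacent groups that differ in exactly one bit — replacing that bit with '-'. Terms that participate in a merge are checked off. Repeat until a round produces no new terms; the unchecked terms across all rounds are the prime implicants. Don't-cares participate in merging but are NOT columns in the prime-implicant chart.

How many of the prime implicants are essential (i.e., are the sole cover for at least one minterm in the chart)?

size-2^0 implicants → 00000(✓)  00001(✓)  00010(✓)  00100(✓)  00110(✓)  00111(✓)  01000(✓)  01001(✓)  01010(✓)  01011(✓)  01101(✓)  01110(✓)  01111(✓)  10000(✓)  10010(✓)  10011(✓)  10101(✓)  10110(✓)  10111(✓)  11000(✓)  11100(✓)  11101(✓)  11110(✓)  11111(✓)
size-2^1 implicants → -0000(✓)  -0010(✓)  -0110(✓)  -0111(✓)  -1000(✓)  -1101(✓)  -1110(✓)  -1111(✓)  0-000(✓)  0-001(✓)  0-010(✓)  0-110(✓)  0-111(✓)  00-00(✓)  00-10(✓)  000-0(✓)  0000-(✓)  001-0(✓)  0011-(✓)  01-01(✓)  01-10(✓)  01-11(✓)  010-0(✓)  010-1(✓)  0100-(✓)  0101-(✓)  011-1(✓)  0111-(✓)  1-000(✓)  1-101(✓)  1-110(✓)  1-111(✓)  10-10(✓)  10-11(✓)  100-0(✓)  1001-(✓)  101-1(✓)  1011-(✓)  11-00  111-0(✓)  111-1(✓)  1110-(✓)  1111-(✓)
size-2^2 implicants → --000  --110(✓)  --111(✓)  -0-10  -00-0  -011-(✓)  -11-1  -111-(✓)  0--10  0-0-0  0-00-  0-11-(✓)  00--0  01--1  01-1-  010--  1-1-1  1-11-(✓)  10-1-  111--
size-2^3 implicants → --11-
Unchecked terms (primes): --000, --11-, -0-10, -00-0, -11-1, 0--10, 0-0-0, 0-00-, 00--0, 01--1, 01-1-, 010--, 1-1-1, 10-1-, 11-00, 111--
Minterm coverage:
  m0 ⊆ --000,-00-0,0-0-0,0-00-,00--0
  m1 ⊆ 0-00- [E]
  m2 ⊆ -0-10,-00-0,0--10,0-0-0,00--0
  m4 ⊆ 00--0 [E]
  m6 ⊆ --11-,-0-10,0--10,00--0
  m7 ⊆ --11- [E]
  m8 ⊆ --000,0-0-0,0-00-,010--
  m9 ⊆ 0-00-,01--1,010--
  m10 ⊆ 0--10,0-0-0,01-1-,010--
  m11 ⊆ 01--1,01-1-,010--
  m13 ⊆ -11-1,01--1
  m14 ⊆ --11-,0--10,01-1-
  m15 ⊆ --11-,-11-1,01--1,01-1-
  m16 ⊆ --000,-00-0
  m18 ⊆ -0-10,-00-0,10-1-
  m19 ⊆ 10-1- [E]
  m21 ⊆ 1-1-1 [E]
  m22 ⊆ --11-,-0-10,10-1-
  m23 ⊆ --11-,1-1-1,10-1-
  m24 ⊆ --000,11-00
  m28 ⊆ 11-00,111--
  m29 ⊆ -11-1,1-1-1,111--
  m30 ⊆ --11-,111--
  m31 ⊆ --11-,-11-1,1-1-1,111--
E = {--11-, 0-00-, 00--0, 1-1-1, 10-1-}

5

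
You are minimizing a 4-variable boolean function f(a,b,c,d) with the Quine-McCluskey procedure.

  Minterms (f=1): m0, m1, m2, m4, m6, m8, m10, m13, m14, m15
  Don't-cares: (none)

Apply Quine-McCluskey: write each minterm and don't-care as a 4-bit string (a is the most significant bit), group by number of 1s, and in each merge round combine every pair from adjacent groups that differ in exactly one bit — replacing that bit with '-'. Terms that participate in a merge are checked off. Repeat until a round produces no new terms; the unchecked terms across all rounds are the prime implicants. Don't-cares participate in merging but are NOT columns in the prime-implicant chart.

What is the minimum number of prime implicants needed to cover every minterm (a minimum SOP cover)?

5

[col 0] 0000*, 0001*, 0010*, 0100*, 0110*, 1000*, 1010*, 1101*, 1110*, 1111*
[col 1] -000*, -010*, -110*, 0-00*, 0-10*, 00-0*, 000-, 01-0*, 1-10*, 10-0*, 11-1, 111-
[col 2] --10, -0-0, 0--0
Prime implicants: --10, -0-0, 0--0, 000-, 11-1, 111-
PI chart (minterm → PIs covering it):
  0 | -0-0,0--0,000-
  1 | 000-  (sole → essential)
  2 | --10,-0-0,0--0
  4 | 0--0  (sole → essential)
  6 | --10,0--0
  8 | -0-0  (sole → essential)
  10 | --10,-0-0
  13 | 11-1  (sole → essential)
  14 | --10,111-
  15 | 11-1,111-
Essential prime implicants: -0-0, 0--0, 000-, 11-1
Petrick residual → --10
Minimum SOP uses 5 PIs: cd' + b'd' + a'd' + a'b'c' + abd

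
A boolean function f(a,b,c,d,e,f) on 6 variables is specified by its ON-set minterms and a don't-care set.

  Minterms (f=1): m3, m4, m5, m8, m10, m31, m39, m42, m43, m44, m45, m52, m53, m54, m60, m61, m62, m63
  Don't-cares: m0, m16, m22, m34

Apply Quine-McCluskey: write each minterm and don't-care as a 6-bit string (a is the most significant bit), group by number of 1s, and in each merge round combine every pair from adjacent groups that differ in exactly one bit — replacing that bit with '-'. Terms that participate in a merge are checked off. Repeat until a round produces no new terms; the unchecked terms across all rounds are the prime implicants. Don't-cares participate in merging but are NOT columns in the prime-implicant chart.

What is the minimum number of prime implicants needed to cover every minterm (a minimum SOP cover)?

9

Round 0: 000000✓ 000011 000100✓ 000101✓ 001000✓ 001010✓ 010000✓ 010110✓ 011111✓ 100010✓ 100111 101010✓ 101011✓ 101100✓ 101101✓ 110100✓ 110101✓ 110110✓ 111100✓ 111101✓ 111110✓ 111111✓
Round 1: -01010 -10110 -11111 0-0000 00-000 000-00 00010- 0010-0 1-1100✓ 1-1101✓ 10-010 10101- 10110-✓ 11-100✓ 11-101✓ 11-110✓ 1101-0✓ 11010-✓ 1111-0✓ 1111-1✓ 11110-✓ 11111-✓
Round 2: 1-110- 11-1-0 11-10- 1111--
PIs = {-01010, -10110, -11111, 0-0000, 00-000, 000-00, 000011, 00010-, 0010-0, 1-110-, 10-010, 100111, 10101-, 11-1-0, 11-10-, 1111--}
Coverage chart:
  m3: 000011 ←essential
  m4: 000-00,00010-
  m5: 00010- ←essential
  m8: 00-000,0010-0
  m10: -01010,0010-0
  m31: -11111 ←essential
  m39: 100111 ←essential
  m42: -01010,10-010,10101-
  m43: 10101- ←essential
  m44: 1-110- ←essential
  m45: 1-110- ←essential
  m52: 11-1-0,11-10-
  m53: 11-10- ←essential
  m54: -10110,11-1-0
  m60: 1-110-,11-1-0,11-10-,1111--
  m61: 1-110-,11-10-,1111--
  m62: 11-1-0,1111--
  m63: -11111,1111--
Essential: -11111, 000011, 00010-, 1-110-, 100111, 10101-, 11-10-
Petrick residual → 0010-0, 11-1-0
Min cover (9 terms): bcdef + a'b'c'd'ef + a'b'c'de' + a'b'cd'f' + acde' + ab'c'def + ab'cd'e + abdf' + abde'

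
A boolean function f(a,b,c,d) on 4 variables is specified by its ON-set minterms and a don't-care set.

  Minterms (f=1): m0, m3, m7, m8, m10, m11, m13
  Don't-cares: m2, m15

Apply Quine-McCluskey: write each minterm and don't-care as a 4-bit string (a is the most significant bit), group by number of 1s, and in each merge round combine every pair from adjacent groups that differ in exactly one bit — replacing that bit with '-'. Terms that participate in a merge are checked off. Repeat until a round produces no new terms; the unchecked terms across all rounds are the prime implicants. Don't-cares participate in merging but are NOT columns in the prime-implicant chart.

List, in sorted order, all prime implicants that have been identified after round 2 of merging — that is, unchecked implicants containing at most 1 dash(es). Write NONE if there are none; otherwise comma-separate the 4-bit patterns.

size-2^0 implicants → 0000(✓)  0010(✓)  0011(✓)  0111(✓)  1000(✓)  1010(✓)  1011(✓)  1101(✓)  1111(✓)
size-2^1 implicants → -000(✓)  -010(✓)  -011(✓)  -111(✓)  0-11(✓)  00-0(✓)  001-(✓)  1-11(✓)  10-0(✓)  101-(✓)  11-1
size-2^2 implicants → --11  -0-0  -01-
Unchecked terms (primes): --11, -0-0, -01-, 11-1

11-1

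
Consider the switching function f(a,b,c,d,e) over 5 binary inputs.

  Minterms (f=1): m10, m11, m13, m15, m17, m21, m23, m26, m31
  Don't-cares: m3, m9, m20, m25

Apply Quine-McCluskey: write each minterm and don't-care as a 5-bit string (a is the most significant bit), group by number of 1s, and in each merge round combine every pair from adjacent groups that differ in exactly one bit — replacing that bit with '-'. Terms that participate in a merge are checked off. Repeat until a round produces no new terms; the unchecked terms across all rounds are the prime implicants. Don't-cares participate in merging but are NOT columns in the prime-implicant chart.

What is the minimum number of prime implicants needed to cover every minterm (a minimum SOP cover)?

Round 0: 00011✓ 01001✓ 01010✓ 01011✓ 01101✓ 01111✓ 10001✓ 10100✓ 10101✓ 10111✓ 11001✓ 11010✓ 11111✓
Round 1: -1001 -1010 -1111 0-011 01-01✓ 01-11✓ 010-1✓ 0101- 011-1✓ 1-001 1-111 10-01 101-1 1010-
Round 2: 01--1
PIs = {-1001, -1010, -1111, 0-011, 01--1, 0101-, 1-001, 1-111, 10-01, 101-1, 1010-}
Coverage chart:
  m10: -1010,0101-
  m11: 0-011,01--1,0101-
  m13: 01--1 ←essential
  m15: -1111,01--1
  m17: 1-001,10-01
  m21: 10-01,101-1,1010-
  m23: 1-111,101-1
  m26: -1010 ←essential
  m31: -1111,1-111
Essential: -1010, 01--1
Petrick residual → 1-111, 10-01
Min cover (4 terms): bc'de' + a'be + acde + ab'd'e

4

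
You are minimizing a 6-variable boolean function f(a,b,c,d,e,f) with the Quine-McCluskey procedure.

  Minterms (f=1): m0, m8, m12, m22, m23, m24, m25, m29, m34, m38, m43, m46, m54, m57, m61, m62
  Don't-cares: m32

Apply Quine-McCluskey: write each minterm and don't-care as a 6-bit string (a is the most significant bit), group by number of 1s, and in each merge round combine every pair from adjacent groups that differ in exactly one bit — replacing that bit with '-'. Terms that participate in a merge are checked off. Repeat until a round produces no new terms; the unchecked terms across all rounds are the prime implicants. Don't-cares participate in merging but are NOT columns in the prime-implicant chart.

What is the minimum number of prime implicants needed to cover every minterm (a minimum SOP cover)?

[col 0] 000000*, 001000*, 001100*, 010110*, 010111*, 011000*, 011001*, 011101*, 100000*, 100010*, 100110*, 101011, 101110*, 110110*, 111001*, 111101*, 111110*
[col 1] -00000, -10110, -11001*, -11101*, 0-1000, 00-000, 001-00, 01011-, 011-01*, 01100-, 1-0110*, 1-1110*, 10-110*, 100-10, 1000-0, 11-110*, 111-01*
[col 2] -11-01, 1--110
Prime implicants: -00000, -10110, -11-01, 0-1000, 00-000, 001-00, 01011-, 01100-, 1--110, 100-10, 1000-0, 101011
PI chart (minterm → PIs covering it):
  0 | -00000,00-000
  8 | 0-1000,00-000,001-00
  12 | 001-00  (sole → essential)
  22 | -10110,01011-
  23 | 01011-  (sole → essential)
  24 | 0-1000,01100-
  25 | -11-01,01100-
  29 | -11-01  (sole → essential)
  34 | 100-10,1000-0
  38 | 1--110,100-10
  43 | 101011  (sole → essential)
  46 | 1--110  (sole → essential)
  54 | -10110,1--110
  57 | -11-01  (sole → essential)
  61 | -11-01  (sole → essential)
  62 | 1--110  (sole → essential)
Essential prime implicants: -11-01, 001-00, 01011-, 1--110, 101011
Petrick residual → -00000, 0-1000, 100-10
Minimum SOP uses 8 PIs: b'c'd'e'f' + bce'f + a'cd'e'f' + a'b'ce'f' + a'bc'de + adef' + ab'c'ef' + ab'cd'ef

8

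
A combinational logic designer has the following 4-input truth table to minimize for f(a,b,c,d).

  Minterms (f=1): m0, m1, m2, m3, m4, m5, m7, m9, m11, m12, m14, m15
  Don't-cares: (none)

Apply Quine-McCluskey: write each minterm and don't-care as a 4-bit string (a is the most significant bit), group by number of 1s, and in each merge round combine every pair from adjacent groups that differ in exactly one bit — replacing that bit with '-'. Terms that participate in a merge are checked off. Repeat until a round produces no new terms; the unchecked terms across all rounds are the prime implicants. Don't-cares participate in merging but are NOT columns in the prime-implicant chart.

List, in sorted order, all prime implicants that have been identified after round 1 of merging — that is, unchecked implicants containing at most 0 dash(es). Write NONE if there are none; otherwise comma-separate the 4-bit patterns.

Round 0: 0000✓ 0001✓ 0010✓ 0011✓ 0100✓ 0101✓ 0111✓ 1001✓ 1011✓ 1100✓ 1110✓ 1111✓
Round 1: -001✓ -011✓ -100 -111✓ 0-00✓ 0-01✓ 0-11✓ 00-0✓ 00-1✓ 000-✓ 001-✓ 01-1✓ 010-✓ 1-11✓ 10-1✓ 11-0 111-
Round 2: --11 -0-1 0--1 0-0- 00--
PIs = {--11, -0-1, -100, 0--1, 0-0-, 00--, 11-0, 111-}

NONE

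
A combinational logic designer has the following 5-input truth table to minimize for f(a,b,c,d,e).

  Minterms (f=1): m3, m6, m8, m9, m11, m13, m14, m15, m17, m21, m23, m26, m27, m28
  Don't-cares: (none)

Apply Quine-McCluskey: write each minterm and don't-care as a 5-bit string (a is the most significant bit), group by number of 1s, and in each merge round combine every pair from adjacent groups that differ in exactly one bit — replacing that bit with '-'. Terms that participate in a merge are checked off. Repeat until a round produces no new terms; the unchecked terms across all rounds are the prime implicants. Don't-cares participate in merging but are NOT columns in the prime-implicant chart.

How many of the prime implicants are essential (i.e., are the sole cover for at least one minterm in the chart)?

size-2^0 implicants → 00011(✓)  00110(✓)  01000(✓)  01001(✓)  01011(✓)  01101(✓)  01110(✓)  01111(✓)  10001(✓)  10101(✓)  10111(✓)  11010(✓)  11011(✓)  11100
size-2^1 implicants → -1011  0-011  0-110  01-01(✓)  01-11(✓)  010-1(✓)  0100-  011-1(✓)  0111-  10-01  101-1  1101-
size-2^2 implicants → 01--1
Unchecked terms (primes): -1011, 0-011, 0-110, 01--1, 0100-, 0111-, 10-01, 101-1, 1101-, 11100
Minterm coverage:
  m3 ⊆ 0-011 [E]
  m6 ⊆ 0-110 [E]
  m8 ⊆ 0100- [E]
  m9 ⊆ 01--1,0100-
  m11 ⊆ -1011,0-011,01--1
  m13 ⊆ 01--1 [E]
  m14 ⊆ 0-110,0111-
  m15 ⊆ 01--1,0111-
  m17 ⊆ 10-01 [E]
  m21 ⊆ 10-01,101-1
  m23 ⊆ 101-1 [E]
  m26 ⊆ 1101- [E]
  m27 ⊆ -1011,1101-
  m28 ⊆ 11100 [E]
E = {0-011, 0-110, 01--1, 0100-, 10-01, 101-1, 1101-, 11100}

8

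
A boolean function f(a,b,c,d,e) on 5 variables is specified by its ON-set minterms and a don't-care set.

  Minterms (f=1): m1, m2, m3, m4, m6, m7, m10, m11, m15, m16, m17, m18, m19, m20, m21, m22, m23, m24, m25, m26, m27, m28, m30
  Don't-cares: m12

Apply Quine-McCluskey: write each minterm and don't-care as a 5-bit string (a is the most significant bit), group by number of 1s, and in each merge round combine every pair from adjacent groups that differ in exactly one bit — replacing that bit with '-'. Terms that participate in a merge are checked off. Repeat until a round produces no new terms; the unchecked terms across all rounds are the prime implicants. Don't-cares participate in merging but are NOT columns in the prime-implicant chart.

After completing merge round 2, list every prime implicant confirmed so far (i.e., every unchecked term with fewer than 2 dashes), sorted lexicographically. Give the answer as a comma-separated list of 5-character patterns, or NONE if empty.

Round 0: 00001✓ 00010✓ 00011✓ 00100✓ 00110✓ 00111✓ 01010✓ 01011✓ 01100✓ 01111✓ 10000✓ 10001✓ 10010✓ 10011✓ 10100✓ 10101✓ 10110✓ 10111✓ 11000✓ 11001✓ 11010✓ 11011✓ 11100✓ 11110✓
Round 1: -0001✓ -0010✓ -0011✓ -0100✓ -0110✓ -0111✓ -1010✓ -1011✓ -1100✓ 0-010✓ 0-011✓ 0-100✓ 0-111✓ 00-10✓ 00-11✓ 000-1✓ 0001-✓ 001-0✓ 0011-✓ 01-11✓ 0101-✓ 1-000✓ 1-001✓ 1-010✓ 1-011✓ 1-100✓ 1-110✓ 10-00✓ 10-01✓ 10-10✓ 10-11✓ 100-0✓ 100-1✓ 1000-✓ 1001-✓ 101-0✓ 101-1✓ 1010-✓ 1011-✓ 11-00✓ 11-10✓ 110-0✓ 110-1✓ 1100-✓ 1101-✓ 111-0✓
Round 2: --010✓ --011✓ --100 -0-10✓ -0-11✓ -00-1 -001-✓ -01-0 -011-✓ -101-✓ 0--11 0-01-✓ 00-1-✓ 1--00✓ 1--10✓ 1-0-0✓ 1-0-1✓ 1-00-✓ 1-01-✓ 1-1-0✓ 10--0✓ 10--1✓ 10-0-✓ 10-1-✓ 100--✓ 101--✓ 11--0✓ 110--✓
Round 3: --01- -0-1- 1---0 1-0-- 10---
PIs = {--01-, --100, -0-1-, -00-1, -01-0, 0--11, 1---0, 1-0--, 10---}

NONE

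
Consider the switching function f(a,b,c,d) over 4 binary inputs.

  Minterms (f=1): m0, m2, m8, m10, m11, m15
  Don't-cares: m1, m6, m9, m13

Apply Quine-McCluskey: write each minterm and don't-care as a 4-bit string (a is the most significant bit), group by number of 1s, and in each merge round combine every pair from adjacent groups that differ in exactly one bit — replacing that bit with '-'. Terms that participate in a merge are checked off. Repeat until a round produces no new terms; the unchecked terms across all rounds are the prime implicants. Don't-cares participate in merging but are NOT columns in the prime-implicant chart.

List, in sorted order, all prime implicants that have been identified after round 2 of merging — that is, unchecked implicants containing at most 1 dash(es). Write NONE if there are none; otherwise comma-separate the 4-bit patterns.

[col 0] 0000*, 0001*, 0010*, 0110*, 1000*, 1001*, 1010*, 1011*, 1101*, 1111*
[col 1] -000*, -001*, -010*, 0-10, 00-0*, 000-*, 1-01*, 1-11*, 10-0*, 10-1*, 100-*, 101-*, 11-1*
[col 2] -0-0, -00-, 1--1, 10--
Prime implicants: -0-0, -00-, 0-10, 1--1, 10--

0-10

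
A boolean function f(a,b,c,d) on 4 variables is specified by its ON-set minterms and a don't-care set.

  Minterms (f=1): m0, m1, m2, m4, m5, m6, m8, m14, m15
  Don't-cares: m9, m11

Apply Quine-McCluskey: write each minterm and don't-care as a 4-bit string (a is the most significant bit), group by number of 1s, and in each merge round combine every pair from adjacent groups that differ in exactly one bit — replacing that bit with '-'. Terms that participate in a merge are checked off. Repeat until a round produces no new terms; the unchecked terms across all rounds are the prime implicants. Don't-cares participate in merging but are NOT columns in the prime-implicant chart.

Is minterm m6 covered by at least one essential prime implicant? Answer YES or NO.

YES

Round 0: 0000✓ 0001✓ 0010✓ 0100✓ 0101✓ 0110✓ 1000✓ 1001✓ 1011✓ 1110✓ 1111✓
Round 1: -000✓ -001✓ -110 0-00✓ 0-01✓ 0-10✓ 00-0✓ 000-✓ 01-0✓ 010-✓ 1-11 10-1 100-✓ 111-
Round 2: -00- 0--0 0-0-
PIs = {-00-, -110, 0--0, 0-0-, 1-11, 10-1, 111-}
Coverage chart:
  m0: -00-,0--0,0-0-
  m1: -00-,0-0-
  m2: 0--0 ←essential
  m4: 0--0,0-0-
  m5: 0-0- ←essential
  m6: -110,0--0
  m8: -00- ←essential
  m14: -110,111-
  m15: 1-11,111-
Essential: -00-, 0--0, 0-0-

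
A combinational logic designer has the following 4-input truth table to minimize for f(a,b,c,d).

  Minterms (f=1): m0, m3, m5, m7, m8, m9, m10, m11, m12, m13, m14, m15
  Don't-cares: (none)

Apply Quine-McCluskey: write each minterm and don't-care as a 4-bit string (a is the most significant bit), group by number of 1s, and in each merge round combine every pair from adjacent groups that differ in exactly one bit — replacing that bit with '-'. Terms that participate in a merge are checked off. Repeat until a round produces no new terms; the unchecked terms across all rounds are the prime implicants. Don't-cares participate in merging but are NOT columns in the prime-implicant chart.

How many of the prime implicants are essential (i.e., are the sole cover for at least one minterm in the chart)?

size-2^0 implicants → 0000(✓)  0011(✓)  0101(✓)  0111(✓)  1000(✓)  1001(✓)  1010(✓)  1011(✓)  1100(✓)  1101(✓)  1110(✓)  1111(✓)
size-2^1 implicants → -000  -011(✓)  -101(✓)  -111(✓)  0-11(✓)  01-1(✓)  1-00(✓)  1-01(✓)  1-10(✓)  1-11(✓)  10-0(✓)  10-1(✓)  100-(✓)  101-(✓)  11-0(✓)  11-1(✓)  110-(✓)  111-(✓)
size-2^2 implicants → --11  -1-1  1--0(✓)  1--1(✓)  1-0-(✓)  1-1-(✓)  10--(✓)  11--(✓)
size-2^3 implicants → 1---
Unchecked terms (primes): --11, -000, -1-1, 1---
Minterm coverage:
  m0 ⊆ -000 [E]
  m3 ⊆ --11 [E]
  m5 ⊆ -1-1 [E]
  m7 ⊆ --11,-1-1
  m8 ⊆ -000,1---
  m9 ⊆ 1--- [E]
  m10 ⊆ 1--- [E]
  m11 ⊆ --11,1---
  m12 ⊆ 1--- [E]
  m13 ⊆ -1-1,1---
  m14 ⊆ 1--- [E]
  m15 ⊆ --11,-1-1,1---
E = {--11, -000, -1-1, 1---}

4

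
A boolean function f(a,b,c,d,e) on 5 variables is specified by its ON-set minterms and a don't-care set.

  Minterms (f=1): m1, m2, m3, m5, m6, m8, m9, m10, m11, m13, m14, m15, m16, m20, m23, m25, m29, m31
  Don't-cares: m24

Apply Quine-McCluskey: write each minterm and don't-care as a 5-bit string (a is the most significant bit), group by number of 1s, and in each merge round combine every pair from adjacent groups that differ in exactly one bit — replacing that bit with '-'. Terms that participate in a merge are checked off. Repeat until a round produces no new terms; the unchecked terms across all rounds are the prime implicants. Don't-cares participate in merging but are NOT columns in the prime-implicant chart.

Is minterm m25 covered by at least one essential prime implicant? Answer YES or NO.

[col 0] 00001*, 00010*, 00011*, 00101*, 00110*, 01000*, 01001*, 01010*, 01011*, 01101*, 01110*, 01111*, 10000*, 10100*, 10111*, 11000*, 11001*, 11101*, 11111*
[col 1] -1000*, -1001*, -1101*, -1111*, 0-001*, 0-010*, 0-011*, 0-101*, 0-110*, 00-01*, 00-10*, 000-1*, 0001-*, 01-01*, 01-10*, 01-11*, 010-0*, 010-1*, 0100-*, 0101-*, 011-1*, 0111-*, 1-000, 1-111, 10-00, 11-01*, 1100-*, 111-1*
[col 2] -1-01, -100-, -11-1, 0--01, 0--10, 0-0-1, 0-01-, 01--1, 01-1-, 010--
Prime implicants: -1-01, -100-, -11-1, 0--01, 0--10, 0-0-1, 0-01-, 01--1, 01-1-, 010--, 1-000, 1-111, 10-00
PI chart (minterm → PIs covering it):
  1 | 0--01,0-0-1
  2 | 0--10,0-01-
  3 | 0-0-1,0-01-
  5 | 0--01  (sole → essential)
  6 | 0--10  (sole → essential)
  8 | -100-,010--
  9 | -1-01,-100-,0--01,0-0-1,01--1,010--
  10 | 0--10,0-01-,01-1-,010--
  11 | 0-0-1,0-01-,01--1,01-1-,010--
  13 | -1-01,-11-1,0--01,01--1
  14 | 0--10,01-1-
  15 | -11-1,01--1,01-1-
  16 | 1-000,10-00
  20 | 10-00  (sole → essential)
  23 | 1-111  (sole → essential)
  25 | -1-01,-100-
  29 | -1-01,-11-1
  31 | -11-1,1-111
Essential prime implicants: 0--01, 0--10, 1-111, 10-00

NO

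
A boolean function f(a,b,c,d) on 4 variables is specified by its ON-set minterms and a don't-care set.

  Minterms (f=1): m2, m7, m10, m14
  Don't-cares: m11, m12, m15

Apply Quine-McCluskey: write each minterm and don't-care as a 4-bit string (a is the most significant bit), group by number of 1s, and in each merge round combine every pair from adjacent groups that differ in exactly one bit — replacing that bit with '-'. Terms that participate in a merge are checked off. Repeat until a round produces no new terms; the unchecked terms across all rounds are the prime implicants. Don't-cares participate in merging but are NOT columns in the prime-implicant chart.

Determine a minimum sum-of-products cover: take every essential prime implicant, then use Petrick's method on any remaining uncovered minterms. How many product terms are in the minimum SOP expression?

size-2^0 implicants → 0010(✓)  0111(✓)  1010(✓)  1011(✓)  1100(✓)  1110(✓)  1111(✓)
size-2^1 implicants → -010  -111  1-10(✓)  1-11(✓)  101-(✓)  11-0  111-(✓)
size-2^2 implicants → 1-1-
Unchecked terms (primes): -010, -111, 1-1-, 11-0
Minterm coverage:
  m2 ⊆ -010 [E]
  m7 ⊆ -111 [E]
  m10 ⊆ -010,1-1-
  m14 ⊆ 1-1-,11-0
E = {-010, -111}
Petrick residual → 1-1-
Cover = b'cd' + bcd + ac  |cover|=3

3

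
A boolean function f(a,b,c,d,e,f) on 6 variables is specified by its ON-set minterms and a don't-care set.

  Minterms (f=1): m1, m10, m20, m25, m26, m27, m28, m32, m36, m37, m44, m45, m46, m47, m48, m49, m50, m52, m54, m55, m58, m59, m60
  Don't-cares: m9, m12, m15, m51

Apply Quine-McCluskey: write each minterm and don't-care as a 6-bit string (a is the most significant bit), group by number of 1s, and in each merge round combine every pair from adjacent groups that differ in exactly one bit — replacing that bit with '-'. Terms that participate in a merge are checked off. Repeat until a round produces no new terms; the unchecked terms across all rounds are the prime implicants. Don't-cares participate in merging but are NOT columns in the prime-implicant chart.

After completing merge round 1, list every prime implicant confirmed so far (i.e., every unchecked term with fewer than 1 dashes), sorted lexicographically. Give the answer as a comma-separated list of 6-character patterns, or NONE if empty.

NONE

[col 0] 000001*, 001001*, 001010*, 001100*, 001111*, 010100*, 011001*, 011010*, 011011*, 011100*, 100000*, 100100*, 100101*, 101100*, 101101*, 101110*, 101111*, 110000*, 110001*, 110010*, 110011*, 110100*, 110110*, 110111*, 111010*, 111011*, 111100*
[col 1] -01100*, -01111, -10100*, -11010*, -11011*, -11100*, 0-1001, 0-1010, 0-1100*, 00-001, 01-100*, 0110-1, 01101-*, 1-0000*, 1-0100*, 1-1100*, 10-100*, 10-101*, 100-00*, 10010-*, 1011-0*, 1011-1*, 10110-*, 10111-*, 11-010*, 11-011*, 11-100*, 110-00*, 110-10*, 110-11*, 1100-0*, 1100-1*, 11000-*, 11001-*, 1101-0*, 11011-*, 11101-*
[col 2] --1100, -1-100, -1101-, 1--100, 1-0-00, 10-10-, 1011--, 11-01-, 110--0, 110-1-, 1100--
Prime implicants: --1100, -01111, -1-100, -1101-, 0-1001, 0-1010, 00-001, 0110-1, 1--100, 1-0-00, 10-10-, 1011--, 11-01-, 110--0, 110-1-, 1100--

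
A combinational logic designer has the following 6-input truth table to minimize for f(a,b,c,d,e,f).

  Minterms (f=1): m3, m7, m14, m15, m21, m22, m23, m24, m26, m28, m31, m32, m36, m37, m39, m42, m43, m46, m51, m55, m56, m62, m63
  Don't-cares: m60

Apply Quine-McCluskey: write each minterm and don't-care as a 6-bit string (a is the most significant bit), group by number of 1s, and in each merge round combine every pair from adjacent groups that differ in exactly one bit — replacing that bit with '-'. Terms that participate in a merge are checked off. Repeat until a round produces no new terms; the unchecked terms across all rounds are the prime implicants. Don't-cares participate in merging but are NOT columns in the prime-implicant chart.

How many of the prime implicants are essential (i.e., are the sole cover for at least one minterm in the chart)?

Round 0: 000011✓ 000111✓ 001110✓ 001111✓ 010101✓ 010110✓ 010111✓ 011000✓ 011010✓ 011100✓ 011111✓ 100000✓ 100100✓ 100101✓ 100111✓ 101010✓ 101011✓ 101110✓ 110011✓ 110111✓ 111000✓ 111100✓ 111110✓ 111111✓
Round 1: -00111✓ -01110 -10111✓ -11000✓ -11100✓ -11111✓ 0-0111✓ 0-1111✓ 00-111✓ 000-11 00111- 01-111✓ 0101-1 01011- 011-00✓ 0110-0 1-0111✓ 1-1110 100-00 1001-1 10010- 101-10 10101- 11-111✓ 110-11 111-00✓ 1111-0 11111-
Round 2: --0111 -1-111 -11-00 0--111
PIs = {--0111, -01110, -1-111, -11-00, 0--111, 000-11, 00111-, 0101-1, 01011-, 0110-0, 1-1110, 100-00, 1001-1, 10010-, 101-10, 10101-, 110-11, 1111-0, 11111-}
Coverage chart:
  m3: 000-11 ←essential
  m7: --0111,0--111,000-11
  m14: -01110,00111-
  m15: 0--111,00111-
  m21: 0101-1 ←essential
  m22: 01011- ←essential
  m23: --0111,-1-111,0--111,0101-1,01011-
  m24: -11-00,0110-0
  m26: 0110-0 ←essential
  m28: -11-00 ←essential
  m31: -1-111,0--111
  m32: 100-00 ←essential
  m36: 100-00,10010-
  m37: 1001-1,10010-
  m39: --0111,1001-1
  m42: 101-10,10101-
  m43: 10101- ←essential
  m46: -01110,1-1110,101-10
  m51: 110-11 ←essential
  m55: --0111,-1-111,110-11
  m56: -11-00 ←essential
  m62: 1-1110,1111-0,11111-
  m63: -1-111,11111-
Essential: -11-00, 000-11, 0101-1, 01011-, 0110-0, 100-00, 10101-, 110-11

8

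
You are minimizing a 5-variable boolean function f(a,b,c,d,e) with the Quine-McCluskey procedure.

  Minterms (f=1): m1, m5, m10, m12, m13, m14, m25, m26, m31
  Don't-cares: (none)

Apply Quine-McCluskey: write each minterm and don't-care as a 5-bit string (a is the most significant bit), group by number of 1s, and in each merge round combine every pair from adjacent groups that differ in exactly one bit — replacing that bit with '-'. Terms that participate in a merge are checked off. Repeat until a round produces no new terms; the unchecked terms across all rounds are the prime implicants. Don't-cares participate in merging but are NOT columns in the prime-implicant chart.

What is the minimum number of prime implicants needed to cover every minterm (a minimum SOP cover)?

6

size-2^0 implicants → 00001(✓)  00101(✓)  01010(✓)  01100(✓)  01101(✓)  01110(✓)  11001  11010(✓)  11111
size-2^1 implicants → -1010  0-101  00-01  01-10  011-0  0110-
Unchecked terms (primes): -1010, 0-101, 00-01, 01-10, 011-0, 0110-, 11001, 11111
Minterm coverage:
  m1 ⊆ 00-01 [E]
  m5 ⊆ 0-101,00-01
  m10 ⊆ -1010,01-10
  m12 ⊆ 011-0,0110-
  m13 ⊆ 0-101,0110-
  m14 ⊆ 01-10,011-0
  m25 ⊆ 11001 [E]
  m26 ⊆ -1010 [E]
  m31 ⊆ 11111 [E]
E = {-1010, 00-01, 11001, 11111}
Petrick residual → 0-101, 011-0
Cover = bc'de' + a'cd'e + a'b'd'e + a'bce' + abc'd'e + abcde  |cover|=6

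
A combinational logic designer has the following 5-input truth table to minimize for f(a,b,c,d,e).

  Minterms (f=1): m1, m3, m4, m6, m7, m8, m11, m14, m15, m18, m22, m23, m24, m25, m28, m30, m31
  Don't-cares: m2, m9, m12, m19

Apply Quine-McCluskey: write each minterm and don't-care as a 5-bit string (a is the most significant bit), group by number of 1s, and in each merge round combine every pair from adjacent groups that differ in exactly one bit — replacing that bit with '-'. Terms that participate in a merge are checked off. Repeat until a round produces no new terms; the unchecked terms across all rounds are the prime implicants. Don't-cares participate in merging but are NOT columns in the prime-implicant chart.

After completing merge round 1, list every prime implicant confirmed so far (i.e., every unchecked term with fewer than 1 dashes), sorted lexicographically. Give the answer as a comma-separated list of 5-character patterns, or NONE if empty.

NONE

Round 0: 00001✓ 00010✓ 00011✓ 00100✓ 00110✓ 00111✓ 01000✓ 01001✓ 01011✓ 01100✓ 01110✓ 01111✓ 10010✓ 10011✓ 10110✓ 10111✓ 11000✓ 11001✓ 11100✓ 11110✓ 11111✓
Round 1: -0010✓ -0011✓ -0110✓ -0111✓ -1000✓ -1001✓ -1100✓ -1110✓ -1111✓ 0-001✓ 0-011✓ 0-100✓ 0-110✓ 0-111✓ 00-10✓ 00-11✓ 000-1✓ 0001-✓ 001-0✓ 0011-✓ 01-00✓ 01-11✓ 010-1✓ 0100-✓ 011-0✓ 0111-✓ 1-110✓ 1-111✓ 10-10✓ 10-11✓ 1001-✓ 1011-✓ 11-00✓ 1100-✓ 111-0✓ 1111-✓
Round 2: --110✓ --111✓ -0-10✓ -0-11✓ -001-✓ -011-✓ -1-00 -100- -11-0 -111-✓ 0--11 0-0-1 0-1-0 0-11-✓ 00-1-✓ 1-11-✓ 10-1-✓
Round 3: --11- -0-1-
PIs = {--11-, -0-1-, -1-00, -100-, -11-0, 0--11, 0-0-1, 0-1-0}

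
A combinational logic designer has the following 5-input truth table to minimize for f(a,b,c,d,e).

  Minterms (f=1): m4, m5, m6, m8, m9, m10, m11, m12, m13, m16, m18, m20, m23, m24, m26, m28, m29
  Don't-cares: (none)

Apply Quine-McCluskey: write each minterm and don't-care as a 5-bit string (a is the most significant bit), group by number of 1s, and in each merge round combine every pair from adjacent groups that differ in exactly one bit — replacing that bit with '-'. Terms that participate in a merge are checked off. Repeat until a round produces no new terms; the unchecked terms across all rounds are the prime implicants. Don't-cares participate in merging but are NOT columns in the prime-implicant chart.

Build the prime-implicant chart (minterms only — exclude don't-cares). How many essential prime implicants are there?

[col 0] 00100*, 00101*, 00110*, 01000*, 01001*, 01010*, 01011*, 01100*, 01101*, 10000*, 10010*, 10100*, 10111, 11000*, 11010*, 11100*, 11101*
[col 1] -0100*, -1000*, -1010*, -1100*, -1101*, 0-100*, 0-101*, 001-0, 0010-*, 01-00*, 01-01*, 010-0*, 010-1*, 0100-*, 0101-*, 0110-*, 1-000*, 1-010*, 1-100*, 10-00*, 100-0*, 11-00*, 110-0*, 1110-*
[col 2] --100, -1-00, -10-0, -110-, 0-10-, 01-0-, 010--, 1--00, 1-0-0
Prime implicants: --100, -1-00, -10-0, -110-, 0-10-, 001-0, 01-0-, 010--, 1--00, 1-0-0, 10111
PI chart (minterm → PIs covering it):
  4 | --100,0-10-,001-0
  5 | 0-10-  (sole → essential)
  6 | 001-0  (sole → essential)
  8 | -1-00,-10-0,01-0-,010--
  9 | 01-0-,010--
  10 | -10-0,010--
  11 | 010--  (sole → essential)
  12 | --100,-1-00,-110-,0-10-,01-0-
  13 | -110-,0-10-,01-0-
  16 | 1--00,1-0-0
  18 | 1-0-0  (sole → essential)
  20 | --100,1--00
  23 | 10111  (sole → essential)
  24 | -1-00,-10-0,1--00,1-0-0
  26 | -10-0,1-0-0
  28 | --100,-1-00,-110-,1--00
  29 | -110-  (sole → essential)
Essential prime implicants: -110-, 0-10-, 001-0, 010--, 1-0-0, 10111

6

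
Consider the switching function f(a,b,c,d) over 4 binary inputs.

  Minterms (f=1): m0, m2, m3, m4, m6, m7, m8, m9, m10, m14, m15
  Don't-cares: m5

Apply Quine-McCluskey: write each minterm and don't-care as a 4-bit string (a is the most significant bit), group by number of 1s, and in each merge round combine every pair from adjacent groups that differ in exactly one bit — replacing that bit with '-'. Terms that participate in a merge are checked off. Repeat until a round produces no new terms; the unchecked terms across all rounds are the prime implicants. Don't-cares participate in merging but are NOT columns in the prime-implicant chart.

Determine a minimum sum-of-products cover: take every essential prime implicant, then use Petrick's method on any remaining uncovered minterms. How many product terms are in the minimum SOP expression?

5

Round 0: 0000✓ 0010✓ 0011✓ 0100✓ 0101✓ 0110✓ 0111✓ 1000✓ 1001✓ 1010✓ 1110✓ 1111✓
Round 1: -000✓ -010✓ -110✓ -111✓ 0-00✓ 0-10✓ 0-11✓ 00-0✓ 001-✓ 01-0✓ 01-1✓ 010-✓ 011-✓ 1-10✓ 10-0✓ 100- 111-✓
Round 2: --10 -0-0 -11- 0--0 0-1- 01--
PIs = {--10, -0-0, -11-, 0--0, 0-1-, 01--, 100-}
Coverage chart:
  m0: -0-0,0--0
  m2: --10,-0-0,0--0,0-1-
  m3: 0-1- ←essential
  m4: 0--0,01--
  m6: --10,-11-,0--0,0-1-,01--
  m7: -11-,0-1-,01--
  m8: -0-0,100-
  m9: 100- ←essential
  m10: --10,-0-0
  m14: --10,-11-
  m15: -11- ←essential
Essential: -11-, 0-1-, 100-
Petrick residual → --10, 0--0
Min cover (5 terms): cd' + bc + a'd' + a'c + ab'c'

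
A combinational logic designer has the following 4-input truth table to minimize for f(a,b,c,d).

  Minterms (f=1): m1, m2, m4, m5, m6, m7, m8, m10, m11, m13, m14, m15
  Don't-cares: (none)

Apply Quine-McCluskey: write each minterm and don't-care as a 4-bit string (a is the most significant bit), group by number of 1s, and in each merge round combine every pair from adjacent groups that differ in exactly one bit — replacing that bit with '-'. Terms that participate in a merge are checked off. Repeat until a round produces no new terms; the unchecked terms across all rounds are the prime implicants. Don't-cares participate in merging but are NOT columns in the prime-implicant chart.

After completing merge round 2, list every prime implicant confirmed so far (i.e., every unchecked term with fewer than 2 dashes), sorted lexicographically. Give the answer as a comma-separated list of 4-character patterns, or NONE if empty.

0-01, 10-0

[col 0] 0001*, 0010*, 0100*, 0101*, 0110*, 0111*, 1000*, 1010*, 1011*, 1101*, 1110*, 1111*
[col 1] -010*, -101*, -110*, -111*, 0-01, 0-10*, 01-0*, 01-1*, 010-*, 011-*, 1-10*, 1-11*, 10-0, 101-*, 11-1*, 111-*
[col 2] --10, -1-1, -11-, 01--, 1-1-
Prime implicants: --10, -1-1, -11-, 0-01, 01--, 1-1-, 10-0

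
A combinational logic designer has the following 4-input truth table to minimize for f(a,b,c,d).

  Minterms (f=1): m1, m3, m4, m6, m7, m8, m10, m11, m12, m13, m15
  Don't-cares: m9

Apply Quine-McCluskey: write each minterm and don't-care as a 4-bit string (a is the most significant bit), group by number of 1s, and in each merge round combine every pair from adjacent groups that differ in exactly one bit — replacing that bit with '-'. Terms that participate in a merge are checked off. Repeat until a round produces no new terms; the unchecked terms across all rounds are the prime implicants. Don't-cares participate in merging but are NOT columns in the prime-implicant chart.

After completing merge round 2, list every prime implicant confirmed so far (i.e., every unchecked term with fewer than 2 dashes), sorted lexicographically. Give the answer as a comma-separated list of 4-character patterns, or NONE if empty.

Round 0: 0001✓ 0011✓ 0100✓ 0110✓ 0111✓ 1000✓ 1001✓ 1010✓ 1011✓ 1100✓ 1101✓ 1111✓
Round 1: -001✓ -011✓ -100 -111✓ 0-11✓ 00-1✓ 01-0 011- 1-00✓ 1-01✓ 1-11✓ 10-0✓ 10-1✓ 100-✓ 101-✓ 11-1✓ 110-✓
Round 2: --11 -0-1 1--1 1-0- 10--
PIs = {--11, -0-1, -100, 01-0, 011-, 1--1, 1-0-, 10--}

-100, 01-0, 011-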